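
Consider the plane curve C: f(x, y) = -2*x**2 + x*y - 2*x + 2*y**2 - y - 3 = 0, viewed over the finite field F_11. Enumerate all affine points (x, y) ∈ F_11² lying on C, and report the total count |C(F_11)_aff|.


Affine F_11-points: {(0, 7), (0, 10), (1, 3), (1, 8), (2, 8), (3, 5), (4, 5), (4, 10), (5, 3), (5, 6), (8, 6), (8, 7)}; count = 12.

For each of the 121 pairs (x, y) ∈ F_11², evaluate f(x, y) mod 11. Record the zeros.
  x = 0: [0↦8, 1↦9, 2↦3, 3↦1, 4↦3, 5↦9, 6↦8, 7↦0, 8↦7, 9↦7, 10↦0]  zeros at y ∈ {7, 10}
  x = 1: [0↦4, 1↦6, 2↦1, 3↦0, 4↦3, 5↦10, 6↦10, 7↦3, 8↦0, 9↦1, 10↦6]  zeros at y ∈ {3, 8}
  x = 2: [0↦7, 1↦10, 2↦6, 3↦6, 4↦10, 5↦7, 6↦8, 7↦2, 8↦0, 9↦2, 10↦8]  zeros at y ∈ {8}
  x = 3: [0↦6, 1↦10, 2↦7, 3↦8, 4↦2, 5↦0, 6↦2, 7↦8, 8↦7, 9↦10, 10↦6]  zeros at y ∈ {5}
  x = 4: [0↦1, 1↦6, 2↦4, 3↦6, 4↦1, 5↦0, 6↦3, 7↦10, 8↦10, 9↦3, 10↦0]  zeros at y ∈ {5, 10}
  x = 5: [0↦3, 1↦9, 2↦8, 3↦0, 4↦7, 5↦7, 6↦0, 7↦8, 8↦9, 9↦3, 10↦1]  zeros at y ∈ {3, 6}
  x = 6: [0↦1, 1↦8, 2↦8, 3↦1, 4↦9, 5↦10, 6↦4, 7↦2, 8↦4, 9↦10, 10↦9]  zeros at y ∈ ∅
  x = 7: [0↦6, 1↦3, 2↦4, 3↦9, 4↦7, 5↦9, 6↦4, 7↦3, 8↦6, 9↦2, 10↦2]  zeros at y ∈ ∅
  x = 8: [0↦7, 1↦5, 2↦7, 3↦2, 4↦1, 5↦4, 6↦0, 7↦0, 8↦4, 9↦1, 10↦2]  zeros at y ∈ {6, 7}
  x = 9: [0↦4, 1↦3, 2↦6, 3↦2, 4↦2, 5↦6, 6↦3, 7↦4, 8↦9, 9↦7, 10↦9]  zeros at y ∈ ∅
  x = 10: [0↦8, 1↦8, 2↦1, 3↦9, 4↦10, 5↦4, 6↦2, 7↦4, 8↦10, 9↦9, 10↦1]  zeros at y ∈ ∅
Collecting zeros: affine points = {(0, 7), (0, 10), (1, 3), (1, 8), (2, 8), (3, 5), (4, 5), (4, 10), (5, 3), (5, 6), (8, 6), (8, 7)}.
Total count |C(F_11)_aff| = 12.


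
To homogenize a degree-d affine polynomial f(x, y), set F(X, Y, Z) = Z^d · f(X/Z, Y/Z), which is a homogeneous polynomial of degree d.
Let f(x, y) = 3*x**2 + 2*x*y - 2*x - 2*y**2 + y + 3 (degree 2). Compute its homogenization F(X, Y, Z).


F(X, Y, Z) = 3*X**2 + 2*X*Y - 2*X*Z - 2*Y**2 + Y*Z + 3*Z**2

deg(f) = 2.
Substitute x = X/Z, y = Y/Z into f, then multiply by Z^2.
  monomial 3·x^2·y^0 ↦ 3·X^2·Y^0·Z^0.
  monomial 2·x^1·y^1 ↦ 2·X^1·Y^1·Z^0.
  monomial -2·x^1·y^0 ↦ -2·X^1·Y^0·Z^1.
  monomial -2·x^0·y^2 ↦ -2·X^0·Y^2·Z^0.
  monomial 1·x^0·y^1 ↦ 1·X^0·Y^1·Z^1.
  monomial 3·x^0·y^0 ↦ 3·X^0·Y^0·Z^2.
Collecting: F(X, Y, Z) = 3*X**2 + 2*X*Y - 2*X*Z - 2*Y**2 + Y*Z + 3*Z**2.


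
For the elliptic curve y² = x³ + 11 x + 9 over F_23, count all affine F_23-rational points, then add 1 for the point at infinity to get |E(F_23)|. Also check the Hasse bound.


Affine points = {(0, 3), (0, 20), (2, 4), (2, 19), (3, 0), (4, 5), (4, 18), (9, 3), (9, 20), (11, 9), (11, 14), (12, 11), (12, 12), (13, 7), (13, 16), (14, 3), (14, 20), (16, 7), (16, 16), (17, 7), (17, 16), (18, 6), (18, 17), (19, 4), (19, 19), (20, 8), (20, 15), (21, 5), (21, 18)}; affine count = 29; |E(F_23)| = 30.

Discriminant check: Δ ∝ 4a³ + 27b² = 4·11³ + 27·9² = 4·1331 + 27·81 ≡ 13 (mod 23). Nonzero ⇒ E is nonsingular.
For each x ∈ F_23, compute rhs = x³ + 11·x + 9 mod 23, then count y ∈ F_23 with y² ≡ rhs.
  x = 0: rhs = 9, matching y values: 3, 20 (2 points).
  x = 1: rhs = 21, matching y values: none (0 points).
  x = 2: rhs = 16, matching y values: 4, 19 (2 points).
  x = 3: rhs = 0, matching y values: 0 (1 points).
  x = 4: rhs = 2, matching y values: 5, 18 (2 points).
  x = 5: rhs = 5, matching y values: none (0 points).
  x = 6: rhs = 15, matching y values: none (0 points).
  x = 7: rhs = 15, matching y values: none (0 points).
  x = 8: rhs = 11, matching y values: none (0 points).
  x = 9: rhs = 9, matching y values: 3, 20 (2 points).
  x = 10: rhs = 15, matching y values: none (0 points).
  x = 11: rhs = 12, matching y values: 9, 14 (2 points).
  x = 12: rhs = 6, matching y values: 11, 12 (2 points).
  x = 13: rhs = 3, matching y values: 7, 16 (2 points).
  x = 14: rhs = 9, matching y values: 3, 20 (2 points).
  x = 15: rhs = 7, matching y values: none (0 points).
  x = 16: rhs = 3, matching y values: 7, 16 (2 points).
  x = 17: rhs = 3, matching y values: 7, 16 (2 points).
  x = 18: rhs = 13, matching y values: 6, 17 (2 points).
  x = 19: rhs = 16, matching y values: 4, 19 (2 points).
  x = 20: rhs = 18, matching y values: 8, 15 (2 points).
  x = 21: rhs = 2, matching y values: 5, 18 (2 points).
  x = 22: rhs = 20, matching y values: none (0 points).
Total affine count: 29.
Full point count |E(F_23)| = 29 + 1 = 30.
Hasse bound: |30 − (23+1)| = |6| = 6 ≤ 2√23 ≈ 9.5917 ✓.


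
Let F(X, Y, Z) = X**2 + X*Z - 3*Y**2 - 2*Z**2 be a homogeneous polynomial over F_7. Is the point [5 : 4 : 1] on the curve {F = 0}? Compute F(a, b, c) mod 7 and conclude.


F(5,4,1) ≡ 1 (mod 7); P is NOT on the curve.

Evaluate F(5, 4, 1) term-by-term (mod 7).
  X**2 ↦ 1·25·1·1 = 25
  X*Z ↦ 1·5·1·1 = 5
  -3*Y**2 ↦ -3·1·16·1 = -48
  -2*Z**2 ↦ -2·1·1·1 = -2
Sum: F(5, 4, 1) = (25) + (5) + (-48) + (-2) = -20.
Reducing mod 7: -20 ≡ 1 (mod 7).
Since F(a, b, c) ≡ 1 ≠ 0 (mod 7), P does NOT lie on the curve.


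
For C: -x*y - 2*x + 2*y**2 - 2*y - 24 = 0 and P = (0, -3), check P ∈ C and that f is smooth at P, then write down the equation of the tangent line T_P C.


Tangent line at P: x - 14*y - 42 = 0.

Step 1: f(0, -3) = 0, so P lies on C.
Step 2: partial derivatives
  f_x(x, y) = -y - 2, f_y(x, y) = -x + 4*y - 2.
  f_x(P) = 1, f_y(P) = -14 (gradient nonzero, so P is smooth).
Step 3: tangent line at P: 1·(x − 0) + -14·(y − -3) = 0.
Expanding: x - 14*y - 42 = 0.


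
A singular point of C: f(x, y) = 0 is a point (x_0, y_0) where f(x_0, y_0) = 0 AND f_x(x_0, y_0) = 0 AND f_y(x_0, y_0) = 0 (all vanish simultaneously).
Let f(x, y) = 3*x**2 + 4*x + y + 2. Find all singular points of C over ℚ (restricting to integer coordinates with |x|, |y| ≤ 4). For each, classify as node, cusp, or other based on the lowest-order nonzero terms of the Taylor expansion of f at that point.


No singular points in the scanned grid; C is smooth there.

Compute partial derivatives:
  f_x = 6*x + 4.
  f_y = 1.
f_y = 1 is a nonzero constant, so f_y never vanishes: no point (x, y) can satisfy f = f_x = f_y = 0. In particular no (x, y) ∈ {−4, ..., 4}² is singular; the curve is smooth.


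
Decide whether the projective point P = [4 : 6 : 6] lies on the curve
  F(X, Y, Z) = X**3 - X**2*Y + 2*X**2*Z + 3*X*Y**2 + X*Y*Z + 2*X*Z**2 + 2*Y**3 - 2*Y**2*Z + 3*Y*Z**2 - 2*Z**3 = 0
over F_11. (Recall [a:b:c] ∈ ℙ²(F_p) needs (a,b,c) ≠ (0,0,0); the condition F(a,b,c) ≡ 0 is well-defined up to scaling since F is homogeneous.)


F(4,6,6) ≡ 8 (mod 11); P is NOT on the curve.

Evaluate F(4, 6, 6) term-by-term (mod 11).
  X**3 ↦ 1·64·1·1 = 64
  -X**2*Y ↦ -1·16·6·1 = -96
  2*X**2*Z ↦ 2·16·1·6 = 192
  3*X*Y**2 ↦ 3·4·36·1 = 432
  X*Y*Z ↦ 1·4·6·6 = 144
  2*X*Z**2 ↦ 2·4·1·36 = 288
  2*Y**3 ↦ 2·1·216·1 = 432
  -2*Y**2*Z ↦ -2·1·36·6 = -432
  3*Y*Z**2 ↦ 3·1·6·36 = 648
  -2*Z**3 ↦ -2·1·1·216 = -432
Sum: F(4, 6, 6) = (64) + (-96) + (192) + (432) + (144) + (288) + (432) + (-432) + (648) + (-432) = 1240.
Reducing mod 11: 1240 ≡ 8 (mod 11).
Since F(a, b, c) ≡ 8 ≠ 0 (mod 11), P does NOT lie on the curve.


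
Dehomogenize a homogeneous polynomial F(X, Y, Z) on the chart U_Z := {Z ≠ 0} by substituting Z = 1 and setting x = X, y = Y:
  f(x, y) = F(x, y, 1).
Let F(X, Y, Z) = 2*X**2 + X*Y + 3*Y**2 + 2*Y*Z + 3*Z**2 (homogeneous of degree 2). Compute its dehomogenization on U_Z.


f(x, y) = 2*x**2 + x*y + 3*y**2 + 2*y + 3

On U_Z we set Z = 1. Each monomial c·X^i·Y^j·Z^k in F becomes c·x^i·y^j·1^k = c·x^i·y^j.
Substituting Z = 1: F(X, Y, 1) = 2*x**2 + x*y + 3*y**2 + 2*y + 3.
Note: deg(f) ≤ deg(F) = 2; strict inequality happens when F is divisible by Z (lost terms).


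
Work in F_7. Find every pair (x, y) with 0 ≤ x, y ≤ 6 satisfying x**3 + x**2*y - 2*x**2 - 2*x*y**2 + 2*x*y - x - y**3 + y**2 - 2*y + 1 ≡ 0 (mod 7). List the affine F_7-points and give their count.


Affine F_7-points: {(0, 2), (1, 4), (3, 0), (3, 1), (4, 5)}; count = 5.

For each of the 49 pairs (x, y) ∈ F_7², evaluate f(x, y) mod 7. Record the zeros.
  x = 0: [0↦1, 1↦6, 2↦0, 3↦5, 4↦1, 5↦3, 6↦5]  zeros at y ∈ {2}
  x = 1: [0↦6, 1↦5, 2↦3, 3↦1, 4↦0, 5↦1, 6↦5]  zeros at y ∈ {4}
  x = 2: [0↦6, 1↦1, 2↦5, 3↦5, 4↦2, 5↦4, 6↦5]  zeros at y ∈ ∅
  x = 3: [0↦0, 1↦0, 2↦5, 3↦2, 4↦6, 5↦4, 6↦4]  zeros at y ∈ {0, 1}
  x = 4: [0↦1, 1↦1, 2↦2, 3↦5, 4↦4, 5↦0, 6↦1]  zeros at y ∈ {5}
  x = 5: [0↦1, 1↦3, 2↦2, 3↦6, 4↦2, 5↦5, 6↦2]  zeros at y ∈ ∅
  x = 6: [0↦6, 1↦5, 2↦4, 3↦4, 4↦6, 5↦4, 6↦6]  zeros at y ∈ ∅
Collecting zeros: affine points = {(0, 2), (1, 4), (3, 0), (3, 1), (4, 5)}.
Total count |C(F_7)_aff| = 5.


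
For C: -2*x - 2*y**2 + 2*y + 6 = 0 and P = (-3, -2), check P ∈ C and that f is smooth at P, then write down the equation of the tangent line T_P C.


Tangent line at P: -2*x + 10*y + 14 = 0.

Step 1: f(-3, -2) = 0, so P lies on C.
Step 2: partial derivatives
  f_x(x, y) = -2, f_y(x, y) = 2 - 4*y.
  f_x(P) = -2, f_y(P) = 10 (gradient nonzero, so P is smooth).
Step 3: tangent line at P: -2·(x − -3) + 10·(y − -2) = 0.
Expanding: -2*x + 10*y + 14 = 0.


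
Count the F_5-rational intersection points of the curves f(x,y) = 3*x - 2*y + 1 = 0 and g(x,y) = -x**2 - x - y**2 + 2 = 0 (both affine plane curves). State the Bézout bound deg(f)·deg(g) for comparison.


Common zeros: {(2, 1), (3, 0)}; count = 2; Bézout bound = 2.

deg(f) = 1, deg(g) = 2, so Bézout bound = 2.
Scan x ∈ F_5. For each x, list the y ∈ F_5 with f(x, y) ≡ 0 and those with g(x, y) ≡ 0 (mod 5); the common zeros in that column are the intersection.
  x = 0: f ≡ 0 at y ∈ {3}; g ≡ 0 at y ∈ ∅; common: ∅.
  x = 1: f ≡ 0 at y ∈ {2}; g ≡ 0 at y ∈ {0}; common: ∅.
  x = 2: f ≡ 0 at y ∈ {1}; g ≡ 0 at y ∈ {1, 4}; common: {1}.
  x = 3: f ≡ 0 at y ∈ {0}; g ≡ 0 at y ∈ {0}; common: {0}.
  x = 4: f ≡ 0 at y ∈ {4}; g ≡ 0 at y ∈ ∅; common: ∅.
Collecting: common zeros = {(2, 1), (3, 0)}, so the count is 2.
Comparison with the Bézout bound: 2 ≤ 2 = deg(f)·deg(g), as expected for curves with no common component (the bound is attained).


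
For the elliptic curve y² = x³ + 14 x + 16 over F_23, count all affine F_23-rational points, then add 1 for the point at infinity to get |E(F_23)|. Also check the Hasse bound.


Affine points = {(0, 4), (0, 19), (1, 10), (1, 13), (2, 11), (2, 12), (3, 4), (3, 19), (5, 2), (5, 21), (10, 11), (10, 12), (11, 11), (11, 12), (12, 7), (12, 16), (13, 7), (13, 16), (14, 9), (14, 14), (15, 6), (15, 17), (16, 9), (16, 14), (20, 4), (20, 19), (21, 7), (21, 16), (22, 1), (22, 22)}; affine count = 30; |E(F_23)| = 31.

Discriminant check: Δ ∝ 4a³ + 27b² = 4·14³ + 27·16² = 4·2744 + 27·256 ≡ 17 (mod 23). Nonzero ⇒ E is nonsingular.
For each x ∈ F_23, compute rhs = x³ + 14·x + 16 mod 23, then count y ∈ F_23 with y² ≡ rhs.
  x = 0: rhs = 16, matching y values: 4, 19 (2 points).
  x = 1: rhs = 8, matching y values: 10, 13 (2 points).
  x = 2: rhs = 6, matching y values: 11, 12 (2 points).
  x = 3: rhs = 16, matching y values: 4, 19 (2 points).
  x = 4: rhs = 21, matching y values: none (0 points).
  x = 5: rhs = 4, matching y values: 2, 21 (2 points).
  x = 6: rhs = 17, matching y values: none (0 points).
  x = 7: rhs = 20, matching y values: none (0 points).
  x = 8: rhs = 19, matching y values: none (0 points).
  x = 9: rhs = 20, matching y values: none (0 points).
  x = 10: rhs = 6, matching y values: 11, 12 (2 points).
  x = 11: rhs = 6, matching y values: 11, 12 (2 points).
  x = 12: rhs = 3, matching y values: 7, 16 (2 points).
  x = 13: rhs = 3, matching y values: 7, 16 (2 points).
  x = 14: rhs = 12, matching y values: 9, 14 (2 points).
  x = 15: rhs = 13, matching y values: 6, 17 (2 points).
  x = 16: rhs = 12, matching y values: 9, 14 (2 points).
  x = 17: rhs = 15, matching y values: none (0 points).
  x = 18: rhs = 5, matching y values: none (0 points).
  x = 19: rhs = 11, matching y values: none (0 points).
  x = 20: rhs = 16, matching y values: 4, 19 (2 points).
  x = 21: rhs = 3, matching y values: 7, 16 (2 points).
  x = 22: rhs = 1, matching y values: 1, 22 (2 points).
Total affine count: 30.
Full point count |E(F_23)| = 30 + 1 = 31.
Hasse bound: |31 − (23+1)| = |7| = 7 ≤ 2√23 ≈ 9.5917 ✓.


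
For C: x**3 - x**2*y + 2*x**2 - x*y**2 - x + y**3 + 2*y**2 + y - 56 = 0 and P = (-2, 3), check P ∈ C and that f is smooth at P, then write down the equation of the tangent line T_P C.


Tangent line at P: 6*x + 48*y - 132 = 0.

Step 1: f(-2, 3) = 0, so P lies on C.
Step 2: partial derivatives
  f_x(x, y) = 3*x**2 - 2*x*y + 4*x - y**2 - 1, f_y(x, y) = -x**2 - 2*x*y + 3*y**2 + 4*y + 1.
  f_x(P) = 6, f_y(P) = 48 (gradient nonzero, so P is smooth).
Step 3: tangent line at P: 6·(x − -2) + 48·(y − 3) = 0.
Expanding: 6*x + 48*y - 132 = 0.


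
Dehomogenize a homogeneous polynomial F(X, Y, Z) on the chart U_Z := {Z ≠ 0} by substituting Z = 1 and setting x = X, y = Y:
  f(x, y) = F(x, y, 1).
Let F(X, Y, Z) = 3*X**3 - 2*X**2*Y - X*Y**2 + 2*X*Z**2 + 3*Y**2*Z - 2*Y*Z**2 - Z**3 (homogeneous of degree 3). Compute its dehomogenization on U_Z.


f(x, y) = 3*x**3 - 2*x**2*y - x*y**2 + 2*x + 3*y**2 - 2*y - 1

On U_Z we set Z = 1. Each monomial c·X^i·Y^j·Z^k in F becomes c·x^i·y^j·1^k = c·x^i·y^j.
Substituting Z = 1: F(X, Y, 1) = 3*x**3 - 2*x**2*y - x*y**2 + 2*x + 3*y**2 - 2*y - 1.
Note: deg(f) ≤ deg(F) = 3; strict inequality happens when F is divisible by Z (lost terms).


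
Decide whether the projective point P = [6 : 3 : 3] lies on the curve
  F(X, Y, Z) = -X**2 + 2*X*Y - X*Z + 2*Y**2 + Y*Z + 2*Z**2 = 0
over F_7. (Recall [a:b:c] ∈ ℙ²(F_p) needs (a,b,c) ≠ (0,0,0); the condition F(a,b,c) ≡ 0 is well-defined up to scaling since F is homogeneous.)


F(6,3,3) ≡ 6 (mod 7); P is NOT on the curve.

Evaluate F(6, 3, 3) term-by-term (mod 7).
  -X**2 ↦ -1·36·1·1 = -36
  2*X*Y ↦ 2·6·3·1 = 36
  -X*Z ↦ -1·6·1·3 = -18
  2*Y**2 ↦ 2·1·9·1 = 18
  Y*Z ↦ 1·1·3·3 = 9
  2*Z**2 ↦ 2·1·1·9 = 18
Sum: F(6, 3, 3) = (-36) + (36) + (-18) + (18) + (9) + (18) = 27.
Reducing mod 7: 27 ≡ 6 (mod 7).
Since F(a, b, c) ≡ 6 ≠ 0 (mod 7), P does NOT lie on the curve.


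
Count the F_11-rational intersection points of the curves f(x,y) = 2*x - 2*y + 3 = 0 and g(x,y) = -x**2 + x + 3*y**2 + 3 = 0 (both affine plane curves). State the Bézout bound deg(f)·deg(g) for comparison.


Common zeros: {(3, 10)}; count = 1; Bézout bound = 2.

deg(f) = 1, deg(g) = 2, so Bézout bound = 2.
Scan x ∈ F_11. For each x, list the y ∈ F_11 with f(x, y) ≡ 0 and those with g(x, y) ≡ 0 (mod 11); the common zeros in that column are the intersection.
  x = 0: f ≡ 0 at y ∈ {7}; g ≡ 0 at y ∈ ∅; common: ∅.
  x = 1: f ≡ 0 at y ∈ {8}; g ≡ 0 at y ∈ ∅; common: ∅.
  x = 2: f ≡ 0 at y ∈ {9}; g ≡ 0 at y ∈ ∅; common: ∅.
  x = 3: f ≡ 0 at y ∈ {10}; g ≡ 0 at y ∈ {1, 10}; common: {10}.
  x = 4: f ≡ 0 at y ∈ {0}; g ≡ 0 at y ∈ {5, 6}; common: ∅.
  x = 5: f ≡ 0 at y ∈ {1}; g ≡ 0 at y ∈ ∅; common: ∅.
  x = 6: f ≡ 0 at y ∈ {2}; g ≡ 0 at y ∈ {3, 8}; common: ∅.
  x = 7: f ≡ 0 at y ∈ {3}; g ≡ 0 at y ∈ ∅; common: ∅.
  x = 8: f ≡ 0 at y ∈ {4}; g ≡ 0 at y ∈ {5, 6}; common: ∅.
  x = 9: f ≡ 0 at y ∈ {5}; g ≡ 0 at y ∈ {1, 10}; common: ∅.
  x = 10: f ≡ 0 at y ∈ {6}; g ≡ 0 at y ∈ ∅; common: ∅.
Collecting: common zeros = {(3, 10)}, so the count is 1.
Comparison with the Bézout bound: 1 ≤ 2 = deg(f)·deg(g), as expected for curves with no common component (the affine F_11-count falls short of the bound because intersections may lie at infinity, over extension fields, or carry multiplicity).


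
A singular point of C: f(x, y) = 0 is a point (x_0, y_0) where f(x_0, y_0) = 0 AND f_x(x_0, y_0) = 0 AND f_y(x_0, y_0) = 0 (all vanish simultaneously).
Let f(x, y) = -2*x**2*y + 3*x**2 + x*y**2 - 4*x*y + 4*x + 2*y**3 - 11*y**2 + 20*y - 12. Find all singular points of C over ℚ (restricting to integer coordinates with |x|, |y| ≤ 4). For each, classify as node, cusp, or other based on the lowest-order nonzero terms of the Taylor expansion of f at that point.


Singular points: {(0, 2)}; classification: node.

Compute partial derivatives:
  f_x = -4*x*y + 6*x + y**2 - 4*y + 4.
  f_y = -2*x**2 + 2*x*y - 4*x + 6*y**2 - 22*y + 20.
Scan x_0 ∈ {−4, ..., 4}. For each x_0, f_y(x_0, y) is a polynomial in y; find its integer roots y ∈ {−4, ..., 4}, then test f_x and f at those candidates.
  x = -4: f_y(-4, y) = 6*y**2 - 30*y + 4; no integer root y with |y| ≤ 4.
  x = -3: f_y(-3, y) = 6*y**2 - 28*y + 14; no integer root y with |y| ≤ 4.
  x = -2: f_y(-2, y) = 6*y**2 - 26*y + 20; vanishes at y ∈ {1}. (-2, 1): f_x = -3 ≠ 0.
  x = -1: f_y(-1, y) = 6*y**2 - 24*y + 22; no integer root y with |y| ≤ 4.
  x = 0: f_y(0, y) = 6*y**2 - 22*y + 20; vanishes at y ∈ {2}. (0, 2): f_x = 0, f = 0 — SINGULAR.
  x = 1: f_y(1, y) = 6*y**2 - 20*y + 14; vanishes at y ∈ {1}. (1, 1): f_x = 3 ≠ 0.
  x = 2: f_y(2, y) = 6*y**2 - 18*y + 4; no integer root y with |y| ≤ 4.
  x = 3: f_y(3, y) = 6*y**2 - 16*y - 10; no integer root y with |y| ≤ 4.
  x = 4: f_y(4, y) = 6*y**2 - 14*y - 28; no integer root y with |y| ≤ 4.
Only singular point on the grid: (0, 2).
Classify: substitute x = 0 + u, y = 2 + v and expand: f = -2*u**2*v - u**2 + u*v**2 + 2*v**3 + v**2.
No constant or linear terms (consistent with a singular point). Quadratic part: -u**2 + v**2. Cubic part: -2*u**2*v + u*v**2 + 2*v**3.
The quadratic part v**2 - u**2 = (v − u)(v + u) splits into two distinct linear factors, so there are two distinct tangent lines y − 2 = ±(x − 0) — this is a node (ordinary double point).
Classification: node.


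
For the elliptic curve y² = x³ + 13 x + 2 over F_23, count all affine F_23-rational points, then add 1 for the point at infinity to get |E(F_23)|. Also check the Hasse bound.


Affine points = {(0, 5), (0, 18), (1, 4), (1, 19), (2, 6), (2, 17), (4, 7), (4, 16), (5, 10), (5, 13), (11, 2), (11, 21), (12, 0), (19, 1), (19, 22)}; affine count = 15; |E(F_23)| = 16.

Discriminant check: Δ ∝ 4a³ + 27b² = 4·13³ + 27·2² = 4·2197 + 27·4 ≡ 18 (mod 23). Nonzero ⇒ E is nonsingular.
For each x ∈ F_23, compute rhs = x³ + 13·x + 2 mod 23, then count y ∈ F_23 with y² ≡ rhs.
  x = 0: rhs = 2, matching y values: 5, 18 (2 points).
  x = 1: rhs = 16, matching y values: 4, 19 (2 points).
  x = 2: rhs = 13, matching y values: 6, 17 (2 points).
  x = 3: rhs = 22, matching y values: none (0 points).
  x = 4: rhs = 3, matching y values: 7, 16 (2 points).
  x = 5: rhs = 8, matching y values: 10, 13 (2 points).
  x = 6: rhs = 20, matching y values: none (0 points).
  x = 7: rhs = 22, matching y values: none (0 points).
  x = 8: rhs = 20, matching y values: none (0 points).
  x = 9: rhs = 20, matching y values: none (0 points).
  x = 10: rhs = 5, matching y values: none (0 points).
  x = 11: rhs = 4, matching y values: 2, 21 (2 points).
  x = 12: rhs = 0, matching y values: 0 (1 points).
  x = 13: rhs = 22, matching y values: none (0 points).
  x = 14: rhs = 7, matching y values: none (0 points).
  x = 15: rhs = 7, matching y values: none (0 points).
  x = 16: rhs = 5, matching y values: none (0 points).
  x = 17: rhs = 7, matching y values: none (0 points).
  x = 18: rhs = 19, matching y values: none (0 points).
  x = 19: rhs = 1, matching y values: 1, 22 (2 points).
  x = 20: rhs = 5, matching y values: none (0 points).
  x = 21: rhs = 14, matching y values: none (0 points).
  x = 22: rhs = 11, matching y values: none (0 points).
Total affine count: 15.
Full point count |E(F_23)| = 15 + 1 = 16.
Hasse bound: |16 − (23+1)| = |-8| = 8 ≤ 2√23 ≈ 9.5917 ✓.


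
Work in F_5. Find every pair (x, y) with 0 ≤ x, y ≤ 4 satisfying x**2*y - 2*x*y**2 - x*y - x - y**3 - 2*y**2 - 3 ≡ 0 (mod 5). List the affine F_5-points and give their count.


Affine F_5-points: {(2, 0), (2, 1), (2, 3)}; count = 3.

For each of the 25 pairs (x, y) ∈ F_5², evaluate f(x, y) mod 5. Record the zeros.
  x = 0: [0↦2, 1↦4, 2↦1, 3↦2, 4↦1]  zeros at y ∈ ∅
  x = 1: [0↦1, 1↦1, 2↦2, 3↦3, 4↦3]  zeros at y ∈ ∅
  x = 2: [0↦0, 1↦0, 2↦2, 3↦0, 4↦3]  zeros at y ∈ {0, 1, 3}
  x = 3: [0↦4, 1↦1, 2↦1, 3↦3, 4↦1]  zeros at y ∈ ∅
  x = 4: [0↦3, 1↦4, 2↦4, 3↦2, 4↦2]  zeros at y ∈ ∅
Collecting zeros: affine points = {(2, 0), (2, 1), (2, 3)}.
Total count |C(F_5)_aff| = 3.


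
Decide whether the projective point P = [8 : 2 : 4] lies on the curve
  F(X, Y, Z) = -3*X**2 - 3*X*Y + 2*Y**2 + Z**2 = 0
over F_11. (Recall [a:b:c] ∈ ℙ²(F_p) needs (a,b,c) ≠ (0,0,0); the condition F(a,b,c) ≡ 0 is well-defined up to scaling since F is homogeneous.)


F(8,2,4) ≡ 4 (mod 11); P is NOT on the curve.

Evaluate F(8, 2, 4) term-by-term (mod 11).
  -3*X**2 ↦ -3·64·1·1 = -192
  -3*X*Y ↦ -3·8·2·1 = -48
  2*Y**2 ↦ 2·1·4·1 = 8
  Z**2 ↦ 1·1·1·16 = 16
Sum: F(8, 2, 4) = (-192) + (-48) + (8) + (16) = -216.
Reducing mod 11: -216 ≡ 4 (mod 11).
Since F(a, b, c) ≡ 4 ≠ 0 (mod 11), P does NOT lie on the curve.


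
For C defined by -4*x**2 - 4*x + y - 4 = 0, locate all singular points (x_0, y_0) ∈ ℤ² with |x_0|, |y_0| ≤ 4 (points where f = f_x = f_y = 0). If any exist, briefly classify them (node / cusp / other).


No singular points in the scanned grid; C is smooth there.

Compute partial derivatives:
  f_x = -8*x - 4.
  f_y = 1.
f_y = 1 is a nonzero constant, so f_y never vanishes: no point (x, y) can satisfy f = f_x = f_y = 0. In particular no (x, y) ∈ {−4, ..., 4}² is singular; the curve is smooth.


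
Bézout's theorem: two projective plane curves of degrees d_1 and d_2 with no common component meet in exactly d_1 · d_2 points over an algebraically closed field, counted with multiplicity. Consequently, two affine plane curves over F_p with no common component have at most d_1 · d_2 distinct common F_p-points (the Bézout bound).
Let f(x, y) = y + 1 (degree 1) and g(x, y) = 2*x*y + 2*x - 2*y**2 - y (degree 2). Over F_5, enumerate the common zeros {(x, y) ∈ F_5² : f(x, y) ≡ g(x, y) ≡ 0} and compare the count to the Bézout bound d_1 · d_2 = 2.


Common zeros: ∅; count = 0; Bézout bound = 2.

deg(f) = 1, deg(g) = 2, so Bézout bound = 2.
Scan x ∈ F_5. For each x, list the y ∈ F_5 with f(x, y) ≡ 0 and those with g(x, y) ≡ 0 (mod 5); the common zeros in that column are the intersection.
  x = 0: f ≡ 0 at y ∈ {4}; g ≡ 0 at y ∈ {0, 2}; common: ∅.
  x = 1: f ≡ 0 at y ∈ {4}; g ≡ 0 at y ∈ ∅; common: ∅.
  x = 2: f ≡ 0 at y ∈ {4}; g ≡ 0 at y ∈ {1, 3}; common: ∅.
  x = 3: f ≡ 0 at y ∈ {4}; g ≡ 0 at y ∈ ∅; common: ∅.
  x = 4: f ≡ 0 at y ∈ {4}; g ≡ 0 at y ∈ ∅; common: ∅.
Collecting: common zeros = ∅, so the count is 0.
Comparison with the Bézout bound: 0 ≤ 2 = deg(f)·deg(g), as expected for curves with no common component (the affine F_5-count falls short of the bound because intersections may lie at infinity, over extension fields, or carry multiplicity).


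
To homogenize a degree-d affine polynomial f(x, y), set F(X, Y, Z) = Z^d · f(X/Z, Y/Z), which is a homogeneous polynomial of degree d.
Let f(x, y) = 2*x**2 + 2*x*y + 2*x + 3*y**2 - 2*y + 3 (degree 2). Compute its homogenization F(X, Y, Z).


F(X, Y, Z) = 2*X**2 + 2*X*Y + 2*X*Z + 3*Y**2 - 2*Y*Z + 3*Z**2

deg(f) = 2.
Substitute x = X/Z, y = Y/Z into f, then multiply by Z^2.
  monomial 2·x^2·y^0 ↦ 2·X^2·Y^0·Z^0.
  monomial 2·x^1·y^1 ↦ 2·X^1·Y^1·Z^0.
  monomial 2·x^1·y^0 ↦ 2·X^1·Y^0·Z^1.
  monomial 3·x^0·y^2 ↦ 3·X^0·Y^2·Z^0.
  monomial -2·x^0·y^1 ↦ -2·X^0·Y^1·Z^1.
  monomial 3·x^0·y^0 ↦ 3·X^0·Y^0·Z^2.
Collecting: F(X, Y, Z) = 2*X**2 + 2*X*Y + 2*X*Z + 3*Y**2 - 2*Y*Z + 3*Z**2.


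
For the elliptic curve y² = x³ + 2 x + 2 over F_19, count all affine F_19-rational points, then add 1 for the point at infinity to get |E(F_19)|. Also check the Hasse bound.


Affine points = {(1, 9), (1, 10), (3, 4), (3, 15), (4, 6), (4, 13), (5, 2), (5, 17), (7, 6), (7, 13), (8, 6), (8, 13), (11, 5), (11, 14), (12, 5), (12, 14), (14, 0), (15, 5), (15, 14), (16, 8), (16, 11), (17, 3), (17, 16)}; affine count = 23; |E(F_19)| = 24.

Discriminant check: Δ ∝ 4a³ + 27b² = 4·2³ + 27·2² = 4·8 + 27·4 ≡ 7 (mod 19). Nonzero ⇒ E is nonsingular.
For each x ∈ F_19, compute rhs = x³ + 2·x + 2 mod 19, then count y ∈ F_19 with y² ≡ rhs.
  x = 0: rhs = 2, matching y values: none (0 points).
  x = 1: rhs = 5, matching y values: 9, 10 (2 points).
  x = 2: rhs = 14, matching y values: none (0 points).
  x = 3: rhs = 16, matching y values: 4, 15 (2 points).
  x = 4: rhs = 17, matching y values: 6, 13 (2 points).
  x = 5: rhs = 4, matching y values: 2, 17 (2 points).
  x = 6: rhs = 2, matching y values: none (0 points).
  x = 7: rhs = 17, matching y values: 6, 13 (2 points).
  x = 8: rhs = 17, matching y values: 6, 13 (2 points).
  x = 9: rhs = 8, matching y values: none (0 points).
  x = 10: rhs = 15, matching y values: none (0 points).
  x = 11: rhs = 6, matching y values: 5, 14 (2 points).
  x = 12: rhs = 6, matching y values: 5, 14 (2 points).
  x = 13: rhs = 2, matching y values: none (0 points).
  x = 14: rhs = 0, matching y values: 0 (1 points).
  x = 15: rhs = 6, matching y values: 5, 14 (2 points).
  x = 16: rhs = 7, matching y values: 8, 11 (2 points).
  x = 17: rhs = 9, matching y values: 3, 16 (2 points).
  x = 18: rhs = 18, matching y values: none (0 points).
Total affine count: 23.
Full point count |E(F_19)| = 23 + 1 = 24.
Hasse bound: |24 − (19+1)| = |4| = 4 ≤ 2√19 ≈ 8.7178 ✓.


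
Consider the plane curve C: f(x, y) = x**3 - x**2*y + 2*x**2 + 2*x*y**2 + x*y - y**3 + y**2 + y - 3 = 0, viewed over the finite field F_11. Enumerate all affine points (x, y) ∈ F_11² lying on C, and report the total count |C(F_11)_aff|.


Affine F_11-points: {(1, 0), (2, 8), (3, 9), (3, 10), (4, 2), (5, 3), (6, 6), (7, 10), (9, 2), (9, 7), (9, 10)}; count = 11.

For each of the 121 pairs (x, y) ∈ F_11², evaluate f(x, y) mod 11. Record the zeros.
  x = 0: [0↦8, 1↦9, 2↦6, 3↦4, 4↦8, 5↦1, 6↦10, 7↦7, 8↦8, 9↦7, 10↦9]  zeros at y ∈ ∅
  x = 1: [0↦0, 1↦3, 2↦6, 3↦3, 4↦10, 5↦10, 6↦8, 7↦9, 8↦7, 9↦7, 10↦3]  zeros at y ∈ {0}
  x = 2: [0↦2, 1↦5, 2↦1, 3↦6, 4↦3, 5↦8, 6↦4, 7↦7, 8↦0, 9↦10, 10↦9]  zeros at y ∈ {8}
  x = 3: [0↦9, 1↦10, 2↦8, 3↦8, 4↦4, 5↦1, 6↦4, 7↦7, 8↦4, 9↦0, 10↦0]  zeros at y ∈ {9, 10}
  x = 4: [0↦5, 1↦2, 2↦0, 3↦4, 4↦8, 5↦6, 6↦3, 7↦4, 8↦3, 9↦5, 10↦4]  zeros at y ∈ {2}
  x = 5: [0↦7, 1↦9, 2↦5, 3↦0, 4↦10, 5↦7, 6↦7, 7↦4, 8↦3, 9↦9, 10↦5]  zeros at y ∈ {3}
  x = 6: [0↦10, 1↦4, 2↦7, 3↦2, 4↦5, 5↦10, 6↦0, 7↦2, 8↦10, 9↦7, 10↦9]  zeros at y ∈ {6}
  x = 7: [0↦9, 1↦4, 2↦1, 3↦5, 4↦10, 5↦10, 6↦10, 7↦4, 8↦8, 9↦5, 10↦0]  zeros at y ∈ {10}
  x = 8: [0↦10, 1↦4, 2↦4, 3↦4, 4↦9, 5↦2, 6↦10, 7↦5, 8↦3, 9↦9, 10↦6]  zeros at y ∈ ∅
  x = 9: [0↦8, 1↦10, 2↦0, 3↦5, 4↦8, 5↦3, 6↦6, 7↦0, 8↦1, 9↦3, 10↦0]  zeros at y ∈ {2, 7, 10}
  x = 10: [0↦9, 1↦6, 2↦6, 3↦3, 4↦2, 5↦8, 6↦4, 7↦6, 8↦8, 9↦4, 10↦10]  zeros at y ∈ ∅
Collecting zeros: affine points = {(1, 0), (2, 8), (3, 9), (3, 10), (4, 2), (5, 3), (6, 6), (7, 10), (9, 2), (9, 7), (9, 10)}.
Total count |C(F_11)_aff| = 11.


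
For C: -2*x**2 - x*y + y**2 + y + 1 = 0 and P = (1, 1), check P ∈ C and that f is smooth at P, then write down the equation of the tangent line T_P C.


Tangent line at P: -5*x + 2*y + 3 = 0.

Step 1: f(1, 1) = 0, so P lies on C.
Step 2: partial derivatives
  f_x(x, y) = -4*x - y, f_y(x, y) = -x + 2*y + 1.
  f_x(P) = -5, f_y(P) = 2 (gradient nonzero, so P is smooth).
Step 3: tangent line at P: -5·(x − 1) + 2·(y − 1) = 0.
Expanding: -5*x + 2*y + 3 = 0.


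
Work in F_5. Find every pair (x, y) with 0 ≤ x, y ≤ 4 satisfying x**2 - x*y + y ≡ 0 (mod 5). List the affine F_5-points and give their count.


Affine F_5-points: {(0, 0), (2, 4), (3, 2), (4, 2)}; count = 4.

For each of the 25 pairs (x, y) ∈ F_5², evaluate f(x, y) mod 5. Record the zeros.
  x = 0: [0↦0, 1↦1, 2↦2, 3↦3, 4↦4]  zeros at y ∈ {0}
  x = 1: [0↦1, 1↦1, 2↦1, 3↦1, 4↦1]  zeros at y ∈ ∅
  x = 2: [0↦4, 1↦3, 2↦2, 3↦1, 4↦0]  zeros at y ∈ {4}
  x = 3: [0↦4, 1↦2, 2↦0, 3↦3, 4↦1]  zeros at y ∈ {2}
  x = 4: [0↦1, 1↦3, 2↦0, 3↦2, 4↦4]  zeros at y ∈ {2}
Collecting zeros: affine points = {(0, 0), (2, 4), (3, 2), (4, 2)}.
Total count |C(F_5)_aff| = 4.


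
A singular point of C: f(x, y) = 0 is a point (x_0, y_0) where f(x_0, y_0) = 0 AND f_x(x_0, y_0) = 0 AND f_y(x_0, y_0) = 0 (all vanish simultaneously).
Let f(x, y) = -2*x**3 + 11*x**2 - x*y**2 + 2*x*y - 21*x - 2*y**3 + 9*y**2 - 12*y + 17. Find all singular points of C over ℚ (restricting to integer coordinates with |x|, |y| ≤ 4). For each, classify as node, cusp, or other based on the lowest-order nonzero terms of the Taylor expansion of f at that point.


Singular points: {(2, 1)}; classification: node.

Compute partial derivatives:
  f_x = -6*x**2 + 22*x - y**2 + 2*y - 21.
  f_y = -2*x*y + 2*x - 6*y**2 + 18*y - 12.
Scan x_0 ∈ {−4, ..., 4}. For each x_0, f_y(x_0, y) is a polynomial in y; find its integer roots y ∈ {−4, ..., 4}, then test f_x and f at those candidates.
  x = -4: f_y(-4, y) = -6*y**2 + 26*y - 20; vanishes at y ∈ {1}. (-4, 1): f_x = -204 ≠ 0.
  x = -3: f_y(-3, y) = -6*y**2 + 24*y - 18; vanishes at y ∈ {1, 3}. (-3, 1): f_x = -140 ≠ 0; (-3, 3): f_x = -144 ≠ 0.
  x = -2: f_y(-2, y) = -6*y**2 + 22*y - 16; vanishes at y ∈ {1}. (-2, 1): f_x = -88 ≠ 0.
  x = -1: f_y(-1, y) = -6*y**2 + 20*y - 14; vanishes at y ∈ {1}. (-1, 1): f_x = -48 ≠ 0.
  x = 0: f_y(0, y) = -6*y**2 + 18*y - 12; vanishes at y ∈ {1, 2}. (0, 1): f_x = -20 ≠ 0; (0, 2): f_x = -21 ≠ 0.
  x = 1: f_y(1, y) = -6*y**2 + 16*y - 10; vanishes at y ∈ {1}. (1, 1): f_x = -4 ≠ 0.
  x = 2: f_y(2, y) = -6*y**2 + 14*y - 8; vanishes at y ∈ {1}. (2, 1): f_x = 0, f = 0 — SINGULAR.
  x = 3: f_y(3, y) = -6*y**2 + 12*y - 6; vanishes at y ∈ {1}. (3, 1): f_x = -8 ≠ 0.
  x = 4: f_y(4, y) = -6*y**2 + 10*y - 4; vanishes at y ∈ {1}. (4, 1): f_x = -28 ≠ 0.
Only singular point on the grid: (2, 1).
Classify: substitute x = 2 + u, y = 1 + v and expand: f = -2*u**3 - u**2 - u*v**2 - 2*v**3 + v**2.
No constant or linear terms (consistent with a singular point). Quadratic part: -u**2 + v**2. Cubic part: -2*u**3 - u*v**2 - 2*v**3.
The quadratic part v**2 - u**2 = (v − u)(v + u) splits into two distinct linear factors, so there are two distinct tangent lines y − 1 = ±(x − 2) — this is a node (ordinary double point).
Classification: node.


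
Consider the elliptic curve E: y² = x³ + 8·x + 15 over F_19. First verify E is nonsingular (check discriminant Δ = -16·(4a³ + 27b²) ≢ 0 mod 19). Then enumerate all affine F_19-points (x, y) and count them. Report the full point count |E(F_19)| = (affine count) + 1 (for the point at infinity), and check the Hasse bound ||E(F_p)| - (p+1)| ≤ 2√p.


Affine points = {(1, 9), (1, 10), (2, 1), (2, 18), (3, 3), (3, 16), (4, 4), (4, 15), (5, 3), (5, 16), (11, 3), (11, 16), (13, 6), (13, 13), (18, 5), (18, 14)}; affine count = 16; |E(F_19)| = 17.

Discriminant check: Δ ∝ 4a³ + 27b² = 4·8³ + 27·15² = 4·512 + 27·225 ≡ 10 (mod 19). Nonzero ⇒ E is nonsingular.
For each x ∈ F_19, compute rhs = x³ + 8·x + 15 mod 19, then count y ∈ F_19 with y² ≡ rhs.
  x = 0: rhs = 15, matching y values: none (0 points).
  x = 1: rhs = 5, matching y values: 9, 10 (2 points).
  x = 2: rhs = 1, matching y values: 1, 18 (2 points).
  x = 3: rhs = 9, matching y values: 3, 16 (2 points).
  x = 4: rhs = 16, matching y values: 4, 15 (2 points).
  x = 5: rhs = 9, matching y values: 3, 16 (2 points).
  x = 6: rhs = 13, matching y values: none (0 points).
  x = 7: rhs = 15, matching y values: none (0 points).
  x = 8: rhs = 2, matching y values: none (0 points).
  x = 9: rhs = 18, matching y values: none (0 points).
  x = 10: rhs = 12, matching y values: none (0 points).
  x = 11: rhs = 9, matching y values: 3, 16 (2 points).
  x = 12: rhs = 15, matching y values: none (0 points).
  x = 13: rhs = 17, matching y values: 6, 13 (2 points).
  x = 14: rhs = 2, matching y values: none (0 points).
  x = 15: rhs = 14, matching y values: none (0 points).
  x = 16: rhs = 2, matching y values: none (0 points).
  x = 17: rhs = 10, matching y values: none (0 points).
  x = 18: rhs = 6, matching y values: 5, 14 (2 points).
Total affine count: 16.
Full point count |E(F_19)| = 16 + 1 = 17.
Hasse bound: |17 − (19+1)| = |-3| = 3 ≤ 2√19 ≈ 8.7178 ✓.


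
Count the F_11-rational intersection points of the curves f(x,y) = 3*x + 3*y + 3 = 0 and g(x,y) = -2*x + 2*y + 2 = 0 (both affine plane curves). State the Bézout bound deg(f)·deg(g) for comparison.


Common zeros: {(0, 10)}; count = 1; Bézout bound = 1.

deg(f) = 1, deg(g) = 1, so Bézout bound = 1.
Scan x ∈ F_11. For each x, list the y ∈ F_11 with f(x, y) ≡ 0 and those with g(x, y) ≡ 0 (mod 11); the common zeros in that column are the intersection.
  x = 0: f ≡ 0 at y ∈ {10}; g ≡ 0 at y ∈ {10}; common: {10}.
  x = 1: f ≡ 0 at y ∈ {9}; g ≡ 0 at y ∈ {0}; common: ∅.
  x = 2: f ≡ 0 at y ∈ {8}; g ≡ 0 at y ∈ {1}; common: ∅.
  x = 3: f ≡ 0 at y ∈ {7}; g ≡ 0 at y ∈ {2}; common: ∅.
  x = 4: f ≡ 0 at y ∈ {6}; g ≡ 0 at y ∈ {3}; common: ∅.
  x = 5: f ≡ 0 at y ∈ {5}; g ≡ 0 at y ∈ {4}; common: ∅.
  x = 6: f ≡ 0 at y ∈ {4}; g ≡ 0 at y ∈ {5}; common: ∅.
  x = 7: f ≡ 0 at y ∈ {3}; g ≡ 0 at y ∈ {6}; common: ∅.
  x = 8: f ≡ 0 at y ∈ {2}; g ≡ 0 at y ∈ {7}; common: ∅.
  x = 9: f ≡ 0 at y ∈ {1}; g ≡ 0 at y ∈ {8}; common: ∅.
  x = 10: f ≡ 0 at y ∈ {0}; g ≡ 0 at y ∈ {9}; common: ∅.
Collecting: common zeros = {(0, 10)}, so the count is 1.
Comparison with the Bézout bound: 1 ≤ 1 = deg(f)·deg(g), as expected for curves with no common component (the bound is attained).


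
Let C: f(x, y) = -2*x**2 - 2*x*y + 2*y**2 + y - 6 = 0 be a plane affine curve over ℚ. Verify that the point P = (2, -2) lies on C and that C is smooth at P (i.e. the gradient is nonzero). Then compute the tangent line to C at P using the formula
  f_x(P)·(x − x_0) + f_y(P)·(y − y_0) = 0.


Tangent line at P: -4*x - 11*y - 14 = 0.

Step 1: f(2, -2) = 0, so P lies on C.
Step 2: partial derivatives
  f_x(x, y) = -4*x - 2*y, f_y(x, y) = -2*x + 4*y + 1.
  f_x(P) = -4, f_y(P) = -11 (gradient nonzero, so P is smooth).
Step 3: tangent line at P: -4·(x − 2) + -11·(y − -2) = 0.
Expanding: -4*x - 11*y - 14 = 0.


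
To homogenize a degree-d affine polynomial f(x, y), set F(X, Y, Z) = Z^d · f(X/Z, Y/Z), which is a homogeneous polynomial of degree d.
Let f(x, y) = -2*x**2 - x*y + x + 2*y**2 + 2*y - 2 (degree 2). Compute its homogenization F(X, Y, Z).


F(X, Y, Z) = -2*X**2 - X*Y + X*Z + 2*Y**2 + 2*Y*Z - 2*Z**2

deg(f) = 2.
Substitute x = X/Z, y = Y/Z into f, then multiply by Z^2.
  monomial -2·x^2·y^0 ↦ -2·X^2·Y^0·Z^0.
  monomial -1·x^1·y^1 ↦ -1·X^1·Y^1·Z^0.
  monomial 1·x^1·y^0 ↦ 1·X^1·Y^0·Z^1.
  monomial 2·x^0·y^2 ↦ 2·X^0·Y^2·Z^0.
  monomial 2·x^0·y^1 ↦ 2·X^0·Y^1·Z^1.
  monomial -2·x^0·y^0 ↦ -2·X^0·Y^0·Z^2.
Collecting: F(X, Y, Z) = -2*X**2 - X*Y + X*Z + 2*Y**2 + 2*Y*Z - 2*Z**2.


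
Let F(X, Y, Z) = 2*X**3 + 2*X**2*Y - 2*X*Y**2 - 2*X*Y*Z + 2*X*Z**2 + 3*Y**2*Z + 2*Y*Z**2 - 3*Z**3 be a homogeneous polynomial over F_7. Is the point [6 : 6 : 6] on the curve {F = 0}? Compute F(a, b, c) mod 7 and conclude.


F(6,6,6) ≡ 3 (mod 7); P is NOT on the curve.

Evaluate F(6, 6, 6) term-by-term (mod 7).
  2*X**3 ↦ 2·216·1·1 = 432
  2*X**2*Y ↦ 2·36·6·1 = 432
  -2*X*Y**2 ↦ -2·6·36·1 = -432
  -2*X*Y*Z ↦ -2·6·6·6 = -432
  2*X*Z**2 ↦ 2·6·1·36 = 432
  3*Y**2*Z ↦ 3·1·36·6 = 648
  2*Y*Z**2 ↦ 2·1·6·36 = 432
  -3*Z**3 ↦ -3·1·1·216 = -648
Sum: F(6, 6, 6) = (432) + (432) + (-432) + (-432) + (432) + (648) + (432) + (-648) = 864.
Reducing mod 7: 864 ≡ 3 (mod 7).
Since F(a, b, c) ≡ 3 ≠ 0 (mod 7), P does NOT lie on the curve.


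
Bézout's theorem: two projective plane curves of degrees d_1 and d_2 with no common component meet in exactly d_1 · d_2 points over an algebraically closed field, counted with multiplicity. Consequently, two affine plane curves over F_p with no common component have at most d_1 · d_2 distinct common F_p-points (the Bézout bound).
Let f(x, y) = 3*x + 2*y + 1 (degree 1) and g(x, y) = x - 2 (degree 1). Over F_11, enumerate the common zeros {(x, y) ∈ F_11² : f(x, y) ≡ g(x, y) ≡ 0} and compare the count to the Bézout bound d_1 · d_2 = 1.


Common zeros: {(2, 2)}; count = 1; Bézout bound = 1.

deg(f) = 1, deg(g) = 1, so Bézout bound = 1.
Scan x ∈ F_11. For each x, list the y ∈ F_11 with f(x, y) ≡ 0 and those with g(x, y) ≡ 0 (mod 11); the common zeros in that column are the intersection.
  x = 0: f ≡ 0 at y ∈ {5}; g ≡ 0 at y ∈ ∅; common: ∅.
  x = 1: f ≡ 0 at y ∈ {9}; g ≡ 0 at y ∈ ∅; common: ∅.
  x = 2: f ≡ 0 at y ∈ {2}; g ≡ 0 at y ∈ {0, 1, 2, 3, 4, 5, 6, 7, 8, 9, 10}; common: {2}.
  x = 3: f ≡ 0 at y ∈ {6}; g ≡ 0 at y ∈ ∅; common: ∅.
  x = 4: f ≡ 0 at y ∈ {10}; g ≡ 0 at y ∈ ∅; common: ∅.
  x = 5: f ≡ 0 at y ∈ {3}; g ≡ 0 at y ∈ ∅; common: ∅.
  x = 6: f ≡ 0 at y ∈ {7}; g ≡ 0 at y ∈ ∅; common: ∅.
  x = 7: f ≡ 0 at y ∈ {0}; g ≡ 0 at y ∈ ∅; common: ∅.
  x = 8: f ≡ 0 at y ∈ {4}; g ≡ 0 at y ∈ ∅; common: ∅.
  x = 9: f ≡ 0 at y ∈ {8}; g ≡ 0 at y ∈ ∅; common: ∅.
  x = 10: f ≡ 0 at y ∈ {1}; g ≡ 0 at y ∈ ∅; common: ∅.
Collecting: common zeros = {(2, 2)}, so the count is 1.
Comparison with the Bézout bound: 1 ≤ 1 = deg(f)·deg(g), as expected for curves with no common component (the bound is attained).


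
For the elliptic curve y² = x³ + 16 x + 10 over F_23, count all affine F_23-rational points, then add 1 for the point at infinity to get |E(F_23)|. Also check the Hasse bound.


Affine points = {(1, 2), (1, 21), (2, 2), (2, 21), (3, 4), (3, 19), (4, 0), (5, 10), (5, 13), (6, 0), (8, 11), (8, 12), (9, 3), (9, 20), (13, 0), (18, 9), (18, 14), (20, 2), (20, 21), (21, 4), (21, 19), (22, 4), (22, 19)}; affine count = 23; |E(F_23)| = 24.

Discriminant check: Δ ∝ 4a³ + 27b² = 4·16³ + 27·10² = 4·4096 + 27·100 ≡ 17 (mod 23). Nonzero ⇒ E is nonsingular.
For each x ∈ F_23, compute rhs = x³ + 16·x + 10 mod 23, then count y ∈ F_23 with y² ≡ rhs.
  x = 0: rhs = 10, matching y values: none (0 points).
  x = 1: rhs = 4, matching y values: 2, 21 (2 points).
  x = 2: rhs = 4, matching y values: 2, 21 (2 points).
  x = 3: rhs = 16, matching y values: 4, 19 (2 points).
  x = 4: rhs = 0, matching y values: 0 (1 points).
  x = 5: rhs = 8, matching y values: 10, 13 (2 points).
  x = 6: rhs = 0, matching y values: 0 (1 points).
  x = 7: rhs = 5, matching y values: none (0 points).
  x = 8: rhs = 6, matching y values: 11, 12 (2 points).
  x = 9: rhs = 9, matching y values: 3, 20 (2 points).
  x = 10: rhs = 20, matching y values: none (0 points).
  x = 11: rhs = 22, matching y values: none (0 points).
  x = 12: rhs = 21, matching y values: none (0 points).
  x = 13: rhs = 0, matching y values: 0 (1 points).
  x = 14: rhs = 11, matching y values: none (0 points).
  x = 15: rhs = 14, matching y values: none (0 points).
  x = 16: rhs = 15, matching y values: none (0 points).
  x = 17: rhs = 20, matching y values: none (0 points).
  x = 18: rhs = 12, matching y values: 9, 14 (2 points).
  x = 19: rhs = 20, matching y values: none (0 points).
  x = 20: rhs = 4, matching y values: 2, 21 (2 points).
  x = 21: rhs = 16, matching y values: 4, 19 (2 points).
  x = 22: rhs = 16, matching y values: 4, 19 (2 points).
Total affine count: 23.
Full point count |E(F_23)| = 23 + 1 = 24.
Hasse bound: |24 − (23+1)| = |0| = 0 ≤ 2√23 ≈ 9.5917 ✓.
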